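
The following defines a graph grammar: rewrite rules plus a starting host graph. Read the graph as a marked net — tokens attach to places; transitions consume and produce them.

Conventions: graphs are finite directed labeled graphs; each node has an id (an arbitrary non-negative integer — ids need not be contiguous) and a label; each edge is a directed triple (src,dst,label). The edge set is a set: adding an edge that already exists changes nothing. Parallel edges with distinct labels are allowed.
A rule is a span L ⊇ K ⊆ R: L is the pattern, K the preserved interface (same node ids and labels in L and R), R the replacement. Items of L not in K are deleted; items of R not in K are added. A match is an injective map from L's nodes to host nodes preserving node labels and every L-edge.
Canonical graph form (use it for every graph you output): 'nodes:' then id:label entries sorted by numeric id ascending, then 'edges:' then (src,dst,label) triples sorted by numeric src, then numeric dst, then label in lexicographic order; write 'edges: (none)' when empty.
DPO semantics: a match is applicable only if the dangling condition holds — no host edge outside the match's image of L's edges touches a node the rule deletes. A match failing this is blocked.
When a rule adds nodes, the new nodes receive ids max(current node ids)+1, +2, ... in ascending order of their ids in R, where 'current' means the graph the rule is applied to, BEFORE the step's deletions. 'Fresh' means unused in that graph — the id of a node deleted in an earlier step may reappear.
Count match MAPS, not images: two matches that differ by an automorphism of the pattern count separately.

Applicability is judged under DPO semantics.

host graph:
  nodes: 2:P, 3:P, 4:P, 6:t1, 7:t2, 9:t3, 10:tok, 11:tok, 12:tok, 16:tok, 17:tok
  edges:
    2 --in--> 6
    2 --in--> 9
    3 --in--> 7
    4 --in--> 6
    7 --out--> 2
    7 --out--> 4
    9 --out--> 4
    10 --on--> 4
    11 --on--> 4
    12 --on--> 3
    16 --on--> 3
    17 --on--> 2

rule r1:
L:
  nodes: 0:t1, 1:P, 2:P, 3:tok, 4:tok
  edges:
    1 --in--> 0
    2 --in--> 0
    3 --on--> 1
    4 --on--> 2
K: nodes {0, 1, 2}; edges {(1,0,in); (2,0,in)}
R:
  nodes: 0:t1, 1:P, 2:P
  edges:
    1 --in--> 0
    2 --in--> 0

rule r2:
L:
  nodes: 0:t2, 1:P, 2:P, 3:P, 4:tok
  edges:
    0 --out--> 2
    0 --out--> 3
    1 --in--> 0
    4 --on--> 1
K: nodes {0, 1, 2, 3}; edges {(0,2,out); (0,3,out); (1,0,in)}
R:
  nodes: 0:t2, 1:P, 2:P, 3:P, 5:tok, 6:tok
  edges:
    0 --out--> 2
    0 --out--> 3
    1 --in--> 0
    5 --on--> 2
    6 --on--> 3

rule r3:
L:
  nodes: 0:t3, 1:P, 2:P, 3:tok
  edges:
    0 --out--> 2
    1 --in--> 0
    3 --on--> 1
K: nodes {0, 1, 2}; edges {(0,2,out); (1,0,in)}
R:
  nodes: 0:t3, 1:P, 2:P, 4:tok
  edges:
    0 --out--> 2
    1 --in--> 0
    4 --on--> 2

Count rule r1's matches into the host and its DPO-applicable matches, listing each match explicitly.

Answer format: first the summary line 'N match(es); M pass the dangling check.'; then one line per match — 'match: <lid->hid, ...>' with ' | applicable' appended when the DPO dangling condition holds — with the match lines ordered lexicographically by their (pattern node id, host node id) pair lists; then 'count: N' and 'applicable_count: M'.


4 match(es); 4 pass the dangling check.
match: 0->6, 1->2, 2->4, 3->17, 4->10 | applicable
match: 0->6, 1->2, 2->4, 3->17, 4->11 | applicable
match: 0->6, 1->4, 2->2, 3->10, 4->17 | applicable
match: 0->6, 1->4, 2->2, 3->11, 4->17 | applicable
count: 4
applicable_count: 4


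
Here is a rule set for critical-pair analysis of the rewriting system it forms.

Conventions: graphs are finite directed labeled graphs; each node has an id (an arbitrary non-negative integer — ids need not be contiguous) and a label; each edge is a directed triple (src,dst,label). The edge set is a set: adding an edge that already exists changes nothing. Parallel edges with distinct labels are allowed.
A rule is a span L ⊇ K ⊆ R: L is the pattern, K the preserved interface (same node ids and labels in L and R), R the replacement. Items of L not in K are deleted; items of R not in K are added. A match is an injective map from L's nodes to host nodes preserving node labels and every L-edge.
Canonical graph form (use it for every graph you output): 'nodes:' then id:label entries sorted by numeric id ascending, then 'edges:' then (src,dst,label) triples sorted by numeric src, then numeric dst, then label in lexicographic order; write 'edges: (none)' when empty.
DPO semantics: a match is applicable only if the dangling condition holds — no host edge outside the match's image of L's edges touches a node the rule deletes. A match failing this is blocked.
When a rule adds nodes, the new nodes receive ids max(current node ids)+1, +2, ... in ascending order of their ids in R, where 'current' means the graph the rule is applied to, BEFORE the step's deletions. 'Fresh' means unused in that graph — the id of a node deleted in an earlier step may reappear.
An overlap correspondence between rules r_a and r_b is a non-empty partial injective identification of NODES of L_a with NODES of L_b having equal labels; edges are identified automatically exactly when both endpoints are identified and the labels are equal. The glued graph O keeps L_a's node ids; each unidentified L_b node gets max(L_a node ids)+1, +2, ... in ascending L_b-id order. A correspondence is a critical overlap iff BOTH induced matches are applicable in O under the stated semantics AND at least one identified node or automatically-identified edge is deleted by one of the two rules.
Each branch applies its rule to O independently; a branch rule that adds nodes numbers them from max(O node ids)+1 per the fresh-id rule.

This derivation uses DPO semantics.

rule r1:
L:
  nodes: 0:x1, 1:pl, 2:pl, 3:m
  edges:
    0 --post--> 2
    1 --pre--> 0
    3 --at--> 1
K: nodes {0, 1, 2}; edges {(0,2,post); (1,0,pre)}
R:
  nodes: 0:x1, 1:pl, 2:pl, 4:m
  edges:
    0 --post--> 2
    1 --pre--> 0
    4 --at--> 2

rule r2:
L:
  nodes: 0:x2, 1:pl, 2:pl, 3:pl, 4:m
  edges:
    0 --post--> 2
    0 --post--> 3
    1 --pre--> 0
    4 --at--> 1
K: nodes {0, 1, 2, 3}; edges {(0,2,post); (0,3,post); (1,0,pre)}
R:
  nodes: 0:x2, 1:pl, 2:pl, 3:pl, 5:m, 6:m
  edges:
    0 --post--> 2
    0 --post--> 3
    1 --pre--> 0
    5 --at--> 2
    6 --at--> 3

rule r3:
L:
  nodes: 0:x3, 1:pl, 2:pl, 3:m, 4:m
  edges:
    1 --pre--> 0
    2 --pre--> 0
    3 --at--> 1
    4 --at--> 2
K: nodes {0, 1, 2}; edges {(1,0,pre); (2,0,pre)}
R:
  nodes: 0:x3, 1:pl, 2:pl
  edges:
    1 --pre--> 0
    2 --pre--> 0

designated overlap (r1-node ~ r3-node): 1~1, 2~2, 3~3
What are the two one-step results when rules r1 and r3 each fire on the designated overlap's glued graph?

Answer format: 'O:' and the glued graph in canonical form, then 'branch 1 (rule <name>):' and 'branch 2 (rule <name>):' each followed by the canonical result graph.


O:
nodes: 0:x1, 1:pl, 2:pl, 3:m, 4:x3, 5:m
edges: (0,2,post); (1,0,pre); (1,4,pre); (2,4,pre); (3,1,at); (5,2,at)
branch 1 (rule r1):
nodes: 0:x1, 1:pl, 2:pl, 4:x3, 5:m, 6:m
edges: (0,2,post); (1,0,pre); (1,4,pre); (2,4,pre); (5,2,at); (6,2,at)
branch 2 (rule r3):
nodes: 0:x1, 1:pl, 2:pl, 4:x3
edges: (0,2,post); (1,0,pre); (1,4,pre); (2,4,pre)


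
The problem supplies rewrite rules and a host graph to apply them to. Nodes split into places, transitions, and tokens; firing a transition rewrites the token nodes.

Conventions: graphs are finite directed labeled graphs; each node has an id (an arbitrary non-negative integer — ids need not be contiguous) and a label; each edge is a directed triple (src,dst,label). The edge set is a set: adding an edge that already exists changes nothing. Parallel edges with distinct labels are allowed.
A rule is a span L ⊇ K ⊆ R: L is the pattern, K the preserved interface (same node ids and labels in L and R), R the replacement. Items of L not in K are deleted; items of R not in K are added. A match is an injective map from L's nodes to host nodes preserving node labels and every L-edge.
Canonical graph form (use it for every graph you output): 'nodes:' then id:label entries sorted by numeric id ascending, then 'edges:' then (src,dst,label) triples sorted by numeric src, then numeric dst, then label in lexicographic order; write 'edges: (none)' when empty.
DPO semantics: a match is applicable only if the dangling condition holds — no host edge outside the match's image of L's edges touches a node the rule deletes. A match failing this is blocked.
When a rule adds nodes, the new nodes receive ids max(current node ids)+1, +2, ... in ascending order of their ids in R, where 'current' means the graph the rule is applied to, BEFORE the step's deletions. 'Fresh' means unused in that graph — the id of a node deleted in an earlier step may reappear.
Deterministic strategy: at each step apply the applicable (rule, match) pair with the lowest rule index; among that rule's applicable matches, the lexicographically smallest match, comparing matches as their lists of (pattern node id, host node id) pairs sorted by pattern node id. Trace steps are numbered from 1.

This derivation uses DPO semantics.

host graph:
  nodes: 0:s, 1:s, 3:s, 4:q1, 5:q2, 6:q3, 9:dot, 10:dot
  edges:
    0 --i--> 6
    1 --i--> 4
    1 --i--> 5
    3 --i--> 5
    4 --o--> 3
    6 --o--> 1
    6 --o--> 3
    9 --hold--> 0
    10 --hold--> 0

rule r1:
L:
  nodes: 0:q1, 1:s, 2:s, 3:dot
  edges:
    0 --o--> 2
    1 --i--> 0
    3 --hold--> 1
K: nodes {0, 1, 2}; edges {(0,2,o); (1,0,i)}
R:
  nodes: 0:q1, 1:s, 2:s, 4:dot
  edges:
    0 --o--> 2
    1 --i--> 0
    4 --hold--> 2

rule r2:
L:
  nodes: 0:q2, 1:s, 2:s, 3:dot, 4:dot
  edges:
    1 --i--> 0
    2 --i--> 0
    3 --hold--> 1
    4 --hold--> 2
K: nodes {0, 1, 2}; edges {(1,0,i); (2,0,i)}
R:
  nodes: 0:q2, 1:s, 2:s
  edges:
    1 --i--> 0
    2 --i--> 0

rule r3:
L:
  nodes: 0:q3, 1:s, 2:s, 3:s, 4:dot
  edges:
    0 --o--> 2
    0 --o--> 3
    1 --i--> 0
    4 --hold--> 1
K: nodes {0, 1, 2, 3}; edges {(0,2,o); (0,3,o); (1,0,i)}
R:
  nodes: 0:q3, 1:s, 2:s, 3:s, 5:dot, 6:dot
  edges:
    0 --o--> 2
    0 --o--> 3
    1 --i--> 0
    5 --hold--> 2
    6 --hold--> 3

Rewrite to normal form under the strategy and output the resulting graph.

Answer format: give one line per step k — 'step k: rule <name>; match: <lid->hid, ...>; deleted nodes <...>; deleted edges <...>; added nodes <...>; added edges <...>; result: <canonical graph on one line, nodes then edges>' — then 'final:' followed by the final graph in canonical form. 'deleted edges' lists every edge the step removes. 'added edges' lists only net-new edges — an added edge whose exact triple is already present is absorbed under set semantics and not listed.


step 1: rule r3; match: 0->6, 1->0, 2->1, 3->3, 4->9; deleted nodes 9; deleted edges (9,0,hold); added nodes 11, 12; added edges (11,1,hold); (12,3,hold); result: nodes: 0:s, 1:s, 3:s, 4:q1, 5:q2, 6:q3, 10:dot, 11:dot, 12:dot edges: (0,6,i); (1,4,i); (1,5,i); (3,5,i); (4,3,o); (6,1,o); (6,3,o); (10,0,hold); (11,1,hold); (12,3,hold)
step 2: rule r1; match: 0->4, 1->1, 2->3, 3->11; deleted nodes 11; deleted edges (11,1,hold); added nodes 13; added edges (13,3,hold); result: nodes: 0:s, 1:s, 3:s, 4:q1, 5:q2, 6:q3, 10:dot, 12:dot, 13:dot edges: (0,6,i); (1,4,i); (1,5,i); (3,5,i); (4,3,o); (6,1,o); (6,3,o); (10,0,hold); (12,3,hold); (13,3,hold)
step 3: rule r3; match: 0->6, 1->0, 2->1, 3->3, 4->10; deleted nodes 10; deleted edges (10,0,hold); added nodes 14, 15; added edges (14,1,hold); (15,3,hold); result: nodes: 0:s, 1:s, 3:s, 4:q1, 5:q2, 6:q3, 12:dot, 13:dot, 14:dot, 15:dot edges: (0,6,i); (1,4,i); (1,5,i); (3,5,i); (4,3,o); (6,1,o); (6,3,o); (12,3,hold); (13,3,hold); (14,1,hold); (15,3,hold)
step 4: rule r1; match: 0->4, 1->1, 2->3, 3->14; deleted nodes 14; deleted edges (14,1,hold); added nodes 16; added edges (16,3,hold); result: nodes: 0:s, 1:s, 3:s, 4:q1, 5:q2, 6:q3, 12:dot, 13:dot, 15:dot, 16:dot edges: (0,6,i); (1,4,i); (1,5,i); (3,5,i); (4,3,o); (6,1,o); (6,3,o); (12,3,hold); (13,3,hold); (15,3,hold); (16,3,hold)
final:
nodes: 0:s, 1:s, 3:s, 4:q1, 5:q2, 6:q3, 12:dot, 13:dot, 15:dot, 16:dot
edges: (0,6,i); (1,4,i); (1,5,i); (3,5,i); (4,3,o); (6,1,o); (6,3,o); (12,3,hold); (13,3,hold); (15,3,hold); (16,3,hold)


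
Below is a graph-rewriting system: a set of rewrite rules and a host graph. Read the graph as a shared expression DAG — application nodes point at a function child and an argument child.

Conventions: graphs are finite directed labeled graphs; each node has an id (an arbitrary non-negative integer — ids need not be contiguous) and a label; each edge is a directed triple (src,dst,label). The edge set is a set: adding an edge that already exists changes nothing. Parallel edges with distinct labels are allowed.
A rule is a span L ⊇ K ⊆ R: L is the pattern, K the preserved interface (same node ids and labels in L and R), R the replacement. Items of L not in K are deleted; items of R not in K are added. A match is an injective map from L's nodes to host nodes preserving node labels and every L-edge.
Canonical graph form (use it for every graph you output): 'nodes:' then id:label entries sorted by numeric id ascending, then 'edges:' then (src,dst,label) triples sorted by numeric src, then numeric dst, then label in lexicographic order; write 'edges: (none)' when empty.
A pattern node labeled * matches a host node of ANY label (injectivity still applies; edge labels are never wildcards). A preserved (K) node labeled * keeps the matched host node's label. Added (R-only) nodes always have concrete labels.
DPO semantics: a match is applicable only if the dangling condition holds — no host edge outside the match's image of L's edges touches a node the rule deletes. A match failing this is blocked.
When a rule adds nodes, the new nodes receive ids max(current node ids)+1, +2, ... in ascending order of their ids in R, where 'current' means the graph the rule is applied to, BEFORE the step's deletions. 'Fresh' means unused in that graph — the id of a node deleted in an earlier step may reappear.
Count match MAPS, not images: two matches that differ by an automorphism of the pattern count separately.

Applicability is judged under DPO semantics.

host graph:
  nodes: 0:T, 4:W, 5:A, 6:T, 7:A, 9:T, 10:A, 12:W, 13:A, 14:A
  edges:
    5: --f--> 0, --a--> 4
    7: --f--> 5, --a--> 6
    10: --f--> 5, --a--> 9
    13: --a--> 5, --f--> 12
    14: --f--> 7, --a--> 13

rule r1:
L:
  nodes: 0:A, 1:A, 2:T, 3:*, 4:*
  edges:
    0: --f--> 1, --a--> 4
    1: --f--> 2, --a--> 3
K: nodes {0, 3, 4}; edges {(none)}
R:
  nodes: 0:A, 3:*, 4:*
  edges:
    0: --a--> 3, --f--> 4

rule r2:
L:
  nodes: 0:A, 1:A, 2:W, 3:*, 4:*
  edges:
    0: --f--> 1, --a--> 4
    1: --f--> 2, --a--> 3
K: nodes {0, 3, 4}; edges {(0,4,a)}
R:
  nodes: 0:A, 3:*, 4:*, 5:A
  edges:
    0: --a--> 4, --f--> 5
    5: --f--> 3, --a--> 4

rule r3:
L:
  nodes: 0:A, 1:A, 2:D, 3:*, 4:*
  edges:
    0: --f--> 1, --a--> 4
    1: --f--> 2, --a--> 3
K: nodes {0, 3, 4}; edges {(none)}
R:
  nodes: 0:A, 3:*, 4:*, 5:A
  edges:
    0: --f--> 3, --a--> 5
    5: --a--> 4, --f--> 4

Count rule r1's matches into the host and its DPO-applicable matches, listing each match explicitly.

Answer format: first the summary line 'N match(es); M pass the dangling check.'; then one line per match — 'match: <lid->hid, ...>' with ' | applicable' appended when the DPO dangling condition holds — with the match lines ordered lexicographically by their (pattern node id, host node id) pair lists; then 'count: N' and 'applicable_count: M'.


2 match(es); 0 pass the dangling check.
match: 0->7, 1->5, 2->0, 3->4, 4->6
match: 0->10, 1->5, 2->0, 3->4, 4->9
count: 2
applicable_count: 0


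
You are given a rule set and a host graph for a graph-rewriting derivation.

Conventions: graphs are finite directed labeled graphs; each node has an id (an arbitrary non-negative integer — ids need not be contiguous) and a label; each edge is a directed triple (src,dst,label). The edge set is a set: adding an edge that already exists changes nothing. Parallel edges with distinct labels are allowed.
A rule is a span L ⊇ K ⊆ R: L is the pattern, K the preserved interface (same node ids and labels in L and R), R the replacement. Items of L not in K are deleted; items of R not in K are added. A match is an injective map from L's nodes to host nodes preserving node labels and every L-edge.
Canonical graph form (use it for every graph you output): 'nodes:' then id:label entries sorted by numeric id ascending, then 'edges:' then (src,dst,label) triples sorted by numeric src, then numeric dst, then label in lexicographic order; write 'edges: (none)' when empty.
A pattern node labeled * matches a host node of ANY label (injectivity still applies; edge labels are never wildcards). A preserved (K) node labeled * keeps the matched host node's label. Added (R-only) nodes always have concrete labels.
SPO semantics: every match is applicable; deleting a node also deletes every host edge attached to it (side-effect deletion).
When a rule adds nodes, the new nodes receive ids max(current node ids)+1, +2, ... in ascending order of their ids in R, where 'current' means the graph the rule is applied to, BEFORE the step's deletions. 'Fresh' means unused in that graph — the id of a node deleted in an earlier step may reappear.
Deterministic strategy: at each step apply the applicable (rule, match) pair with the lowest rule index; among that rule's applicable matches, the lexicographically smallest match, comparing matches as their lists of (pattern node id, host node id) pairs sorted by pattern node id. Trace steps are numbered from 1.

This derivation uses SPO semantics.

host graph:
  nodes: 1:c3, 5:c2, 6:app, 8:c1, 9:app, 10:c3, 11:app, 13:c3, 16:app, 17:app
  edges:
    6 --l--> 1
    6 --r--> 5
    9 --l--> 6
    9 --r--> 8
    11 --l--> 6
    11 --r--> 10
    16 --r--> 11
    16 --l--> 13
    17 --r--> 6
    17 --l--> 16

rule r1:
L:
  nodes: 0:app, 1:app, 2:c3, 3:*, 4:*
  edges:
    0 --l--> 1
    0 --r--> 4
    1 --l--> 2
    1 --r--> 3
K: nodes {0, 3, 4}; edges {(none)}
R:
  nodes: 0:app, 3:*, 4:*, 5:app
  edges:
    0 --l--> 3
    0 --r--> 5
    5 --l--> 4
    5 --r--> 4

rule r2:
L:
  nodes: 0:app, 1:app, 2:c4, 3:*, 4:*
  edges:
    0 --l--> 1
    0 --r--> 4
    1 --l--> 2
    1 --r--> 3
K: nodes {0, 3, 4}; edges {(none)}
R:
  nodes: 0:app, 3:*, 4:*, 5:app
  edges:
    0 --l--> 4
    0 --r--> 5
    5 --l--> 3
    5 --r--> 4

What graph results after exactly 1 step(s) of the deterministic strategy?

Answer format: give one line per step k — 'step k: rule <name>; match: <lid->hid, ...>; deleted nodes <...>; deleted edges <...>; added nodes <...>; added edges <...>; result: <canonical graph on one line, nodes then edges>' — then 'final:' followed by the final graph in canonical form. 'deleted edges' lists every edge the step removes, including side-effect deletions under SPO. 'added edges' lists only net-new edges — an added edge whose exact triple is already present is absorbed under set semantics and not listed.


step 1: rule r1; match: 0->9, 1->6, 2->1, 3->5, 4->8; deleted nodes 1, 6; deleted edges (6,1,l); (6,5,r); (9,6,l); (9,8,r); (11,6,l); (17,6,r); added nodes 18; added edges (9,5,l); (9,18,r); (18,8,l); (18,8,r); result: nodes: 5:c2, 8:c1, 9:app, 10:c3, 11:app, 13:c3, 16:app, 17:app, 18:app edges: (9,5,l); (9,18,r); (11,10,r); (16,11,r); (16,13,l); (17,16,l); (18,8,l); (18,8,r)
final:
nodes: 5:c2, 8:c1, 9:app, 10:c3, 11:app, 13:c3, 16:app, 17:app, 18:app
edges: (9,5,l); (9,18,r); (11,10,r); (16,11,r); (16,13,l); (17,16,l); (18,8,l); (18,8,r)


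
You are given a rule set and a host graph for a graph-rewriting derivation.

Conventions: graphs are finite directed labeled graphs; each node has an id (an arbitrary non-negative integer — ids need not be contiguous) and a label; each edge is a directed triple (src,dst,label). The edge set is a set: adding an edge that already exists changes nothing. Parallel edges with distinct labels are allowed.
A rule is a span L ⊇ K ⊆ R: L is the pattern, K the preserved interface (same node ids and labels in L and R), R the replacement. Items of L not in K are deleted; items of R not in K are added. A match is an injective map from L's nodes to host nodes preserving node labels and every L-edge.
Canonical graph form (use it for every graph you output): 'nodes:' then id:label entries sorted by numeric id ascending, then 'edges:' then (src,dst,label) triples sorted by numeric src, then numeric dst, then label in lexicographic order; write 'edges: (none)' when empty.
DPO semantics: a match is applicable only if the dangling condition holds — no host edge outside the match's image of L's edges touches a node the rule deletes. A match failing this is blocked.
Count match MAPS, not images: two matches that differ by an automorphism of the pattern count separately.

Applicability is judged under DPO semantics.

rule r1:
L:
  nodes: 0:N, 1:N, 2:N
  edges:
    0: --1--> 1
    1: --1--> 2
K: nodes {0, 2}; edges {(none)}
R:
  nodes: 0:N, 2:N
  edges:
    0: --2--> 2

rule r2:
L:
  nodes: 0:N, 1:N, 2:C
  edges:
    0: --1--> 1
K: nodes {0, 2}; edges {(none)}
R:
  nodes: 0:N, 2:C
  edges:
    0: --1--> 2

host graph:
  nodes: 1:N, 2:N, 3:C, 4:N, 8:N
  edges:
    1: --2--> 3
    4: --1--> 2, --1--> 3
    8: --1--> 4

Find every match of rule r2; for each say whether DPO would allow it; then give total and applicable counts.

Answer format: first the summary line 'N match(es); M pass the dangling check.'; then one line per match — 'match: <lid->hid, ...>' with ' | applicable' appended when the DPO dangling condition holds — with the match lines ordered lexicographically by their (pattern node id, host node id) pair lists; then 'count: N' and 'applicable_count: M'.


2 match(es); 1 pass the dangling check.
match: 0->4, 1->2, 2->3 | applicable
match: 0->8, 1->4, 2->3
count: 2
applicable_count: 1


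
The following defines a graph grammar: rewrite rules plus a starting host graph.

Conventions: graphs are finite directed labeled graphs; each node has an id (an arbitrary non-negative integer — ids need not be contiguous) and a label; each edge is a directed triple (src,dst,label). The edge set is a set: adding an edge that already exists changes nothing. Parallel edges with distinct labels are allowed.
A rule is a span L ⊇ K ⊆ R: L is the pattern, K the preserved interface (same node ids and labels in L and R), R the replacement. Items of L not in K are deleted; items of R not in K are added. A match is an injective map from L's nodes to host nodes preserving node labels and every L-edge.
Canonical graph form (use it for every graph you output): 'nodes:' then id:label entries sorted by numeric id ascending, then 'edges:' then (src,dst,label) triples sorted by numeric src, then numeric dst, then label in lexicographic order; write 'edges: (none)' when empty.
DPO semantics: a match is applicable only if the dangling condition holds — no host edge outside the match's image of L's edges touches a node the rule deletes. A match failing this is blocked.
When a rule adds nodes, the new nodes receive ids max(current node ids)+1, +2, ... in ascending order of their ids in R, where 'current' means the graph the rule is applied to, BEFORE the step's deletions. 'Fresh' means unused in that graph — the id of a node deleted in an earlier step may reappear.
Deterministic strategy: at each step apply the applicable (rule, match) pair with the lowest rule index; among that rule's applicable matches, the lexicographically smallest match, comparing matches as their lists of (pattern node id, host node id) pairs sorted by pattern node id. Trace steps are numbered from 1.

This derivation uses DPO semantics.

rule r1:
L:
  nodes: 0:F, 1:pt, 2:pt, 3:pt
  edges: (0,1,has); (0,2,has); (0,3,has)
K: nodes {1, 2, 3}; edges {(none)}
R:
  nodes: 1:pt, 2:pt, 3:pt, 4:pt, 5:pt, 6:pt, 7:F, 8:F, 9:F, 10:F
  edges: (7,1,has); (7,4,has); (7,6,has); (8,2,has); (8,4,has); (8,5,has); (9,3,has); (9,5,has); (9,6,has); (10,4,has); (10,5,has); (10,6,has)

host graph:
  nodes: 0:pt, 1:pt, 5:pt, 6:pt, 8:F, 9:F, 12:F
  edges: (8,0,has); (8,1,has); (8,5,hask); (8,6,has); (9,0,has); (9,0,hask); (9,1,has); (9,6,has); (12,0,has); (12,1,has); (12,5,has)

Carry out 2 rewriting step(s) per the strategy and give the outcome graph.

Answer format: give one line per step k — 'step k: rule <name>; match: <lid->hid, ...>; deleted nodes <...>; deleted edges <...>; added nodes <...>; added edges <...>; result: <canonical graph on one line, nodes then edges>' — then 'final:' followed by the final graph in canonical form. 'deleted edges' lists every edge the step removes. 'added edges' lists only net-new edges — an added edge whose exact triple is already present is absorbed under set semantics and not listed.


step 1: rule r1; match: 0->12, 1->0, 2->1, 3->5; deleted nodes 12; deleted edges (12,0,has); (12,1,has); (12,5,has); added nodes 13, 14, 15, 16, 17, 18, 19; added edges (16,0,has); (16,13,has); (16,15,has); (17,1,has); (17,13,has); (17,14,has); (18,5,has); (18,14,has); (18,15,has); (19,13,has); (19,14,has); (19,15,has); result: nodes: 0:pt, 1:pt, 5:pt, 6:pt, 8:F, 9:F, 13:pt, 14:pt, 15:pt, 16:F, 17:F, 18:F, 19:F edges: (8,0,has); (8,1,has); (8,5,hask); (8,6,has); (9,0,has); (9,0,hask); (9,1,has); (9,6,has); (16,0,has); (16,13,has); (16,15,has); (17,1,has); (17,13,has); (17,14,has); (18,5,has); (18,14,has); (18,15,has); (19,13,has); (19,14,has); (19,15,has)
step 2: rule r1; match: 0->16, 1->0, 2->13, 3->15; deleted nodes 16; deleted edges (16,0,has); (16,13,has); (16,15,has); added nodes 20, 21, 22, 23, 24, 25, 26; added edges (23,0,has); (23,20,has); (23,22,has); (24,13,has); (24,20,has); (24,21,has); (25,15,has); (25,21,has); (25,22,has); (26,20,has); (26,21,has); (26,22,has); result: nodes: 0:pt, 1:pt, 5:pt, 6:pt, 8:F, 9:F, 13:pt, 14:pt, 15:pt, 17:F, 18:F, 19:F, 20:pt, 21:pt, 22:pt, 23:F, 24:F, 25:F, 26:F edges: (8,0,has); (8,1,has); (8,5,hask); (8,6,has); (9,0,has); (9,0,hask); (9,1,has); (9,6,has); (17,1,has); (17,13,has); (17,14,has); (18,5,has); (18,14,has); (18,15,has); (19,13,has); (19,14,has); (19,15,has); (23,0,has); (23,20,has); (23,22,has); (24,13,has); (24,20,has); (24,21,has); (25,15,has); (25,21,has); (25,22,has); (26,20,has); (26,21,has); (26,22,has)
final:
nodes: 0:pt, 1:pt, 5:pt, 6:pt, 8:F, 9:F, 13:pt, 14:pt, 15:pt, 17:F, 18:F, 19:F, 20:pt, 21:pt, 22:pt, 23:F, 24:F, 25:F, 26:F
edges: (8,0,has); (8,1,has); (8,5,hask); (8,6,has); (9,0,has); (9,0,hask); (9,1,has); (9,6,has); (17,1,has); (17,13,has); (17,14,has); (18,5,has); (18,14,has); (18,15,has); (19,13,has); (19,14,has); (19,15,has); (23,0,has); (23,20,has); (23,22,has); (24,13,has); (24,20,has); (24,21,has); (25,15,has); (25,21,has); (25,22,has); (26,20,has); (26,21,has); (26,22,has)


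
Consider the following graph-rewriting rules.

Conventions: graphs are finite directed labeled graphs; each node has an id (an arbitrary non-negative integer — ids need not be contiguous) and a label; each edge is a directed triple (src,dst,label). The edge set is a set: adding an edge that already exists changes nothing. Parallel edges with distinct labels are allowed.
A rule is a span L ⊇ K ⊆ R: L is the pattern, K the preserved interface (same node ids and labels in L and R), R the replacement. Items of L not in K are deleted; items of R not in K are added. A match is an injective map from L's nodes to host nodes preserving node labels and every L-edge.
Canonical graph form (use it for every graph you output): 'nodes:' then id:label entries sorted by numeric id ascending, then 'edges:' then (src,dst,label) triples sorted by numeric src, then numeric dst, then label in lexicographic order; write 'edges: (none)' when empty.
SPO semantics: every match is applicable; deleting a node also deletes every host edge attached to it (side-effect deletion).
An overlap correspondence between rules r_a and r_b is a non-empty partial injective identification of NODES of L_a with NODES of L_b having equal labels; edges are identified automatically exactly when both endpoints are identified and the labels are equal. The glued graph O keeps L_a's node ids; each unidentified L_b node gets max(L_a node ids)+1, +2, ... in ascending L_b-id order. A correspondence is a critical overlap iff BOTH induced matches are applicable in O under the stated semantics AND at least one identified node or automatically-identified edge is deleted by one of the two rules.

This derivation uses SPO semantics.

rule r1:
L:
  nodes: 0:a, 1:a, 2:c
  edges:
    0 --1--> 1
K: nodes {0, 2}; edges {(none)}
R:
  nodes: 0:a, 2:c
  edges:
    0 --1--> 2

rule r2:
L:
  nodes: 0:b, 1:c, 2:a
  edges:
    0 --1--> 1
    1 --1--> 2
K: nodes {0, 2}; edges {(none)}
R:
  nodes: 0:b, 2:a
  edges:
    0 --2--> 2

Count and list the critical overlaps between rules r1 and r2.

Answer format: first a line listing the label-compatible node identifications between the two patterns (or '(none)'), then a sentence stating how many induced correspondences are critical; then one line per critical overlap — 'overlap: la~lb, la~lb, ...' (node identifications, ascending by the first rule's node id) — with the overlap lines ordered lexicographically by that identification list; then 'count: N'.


label-compatible node identifications between L(r1) and L(r2): 0~2, 1~2, 2~1
4 of the induced correspondences are critical overlaps of r1 and r2.
overlap: 0~2, 2~1
overlap: 1~2
overlap: 1~2, 2~1
overlap: 2~1
count: 4


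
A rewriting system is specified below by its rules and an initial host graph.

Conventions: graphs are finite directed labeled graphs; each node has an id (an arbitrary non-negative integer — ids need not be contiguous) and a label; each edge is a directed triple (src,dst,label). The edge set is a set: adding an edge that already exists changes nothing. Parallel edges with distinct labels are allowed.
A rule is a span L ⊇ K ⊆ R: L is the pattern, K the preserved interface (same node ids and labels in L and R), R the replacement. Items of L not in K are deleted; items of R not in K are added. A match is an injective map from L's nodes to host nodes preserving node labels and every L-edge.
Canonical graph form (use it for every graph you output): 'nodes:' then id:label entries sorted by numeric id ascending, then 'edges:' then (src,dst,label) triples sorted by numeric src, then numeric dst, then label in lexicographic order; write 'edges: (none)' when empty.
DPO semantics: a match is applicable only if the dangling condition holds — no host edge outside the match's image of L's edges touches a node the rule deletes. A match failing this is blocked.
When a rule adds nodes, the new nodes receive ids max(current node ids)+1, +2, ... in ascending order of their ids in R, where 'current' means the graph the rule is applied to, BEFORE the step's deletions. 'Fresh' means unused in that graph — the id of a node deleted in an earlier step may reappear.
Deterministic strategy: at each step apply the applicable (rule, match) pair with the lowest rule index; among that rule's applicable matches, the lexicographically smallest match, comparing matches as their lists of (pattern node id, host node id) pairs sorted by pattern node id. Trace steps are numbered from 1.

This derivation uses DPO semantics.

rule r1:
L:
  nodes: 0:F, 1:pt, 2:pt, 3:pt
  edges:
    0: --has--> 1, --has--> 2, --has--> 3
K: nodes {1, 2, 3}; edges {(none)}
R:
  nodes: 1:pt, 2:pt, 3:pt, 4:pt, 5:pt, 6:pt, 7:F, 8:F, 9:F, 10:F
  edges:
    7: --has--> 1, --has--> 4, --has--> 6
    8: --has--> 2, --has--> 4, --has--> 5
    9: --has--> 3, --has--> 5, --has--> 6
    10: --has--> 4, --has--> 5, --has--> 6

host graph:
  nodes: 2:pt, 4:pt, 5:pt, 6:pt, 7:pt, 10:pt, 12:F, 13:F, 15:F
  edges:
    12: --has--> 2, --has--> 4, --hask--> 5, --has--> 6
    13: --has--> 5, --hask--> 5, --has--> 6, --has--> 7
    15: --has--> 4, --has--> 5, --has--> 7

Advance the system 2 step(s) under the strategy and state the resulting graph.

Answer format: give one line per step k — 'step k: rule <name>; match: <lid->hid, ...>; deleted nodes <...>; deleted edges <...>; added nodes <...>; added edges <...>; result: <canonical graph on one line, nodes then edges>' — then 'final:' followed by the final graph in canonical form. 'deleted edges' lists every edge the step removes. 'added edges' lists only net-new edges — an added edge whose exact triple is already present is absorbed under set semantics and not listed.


step 1: rule r1; match: 0->15, 1->4, 2->5, 3->7; deleted nodes 15; deleted edges (15,4,has); (15,5,has); (15,7,has); added nodes 16, 17, 18, 19, 20, 21, 22; added edges (19,4,has); (19,16,has); (19,18,has); (20,5,has); (20,16,has); (20,17,has); (21,7,has); (21,17,has); (21,18,has); (22,16,has); (22,17,has); (22,18,has); result: nodes: 2:pt, 4:pt, 5:pt, 6:pt, 7:pt, 10:pt, 12:F, 13:F, 16:pt, 17:pt, 18:pt, 19:F, 20:F, 21:F, 22:F edges: (12,2,has); (12,4,has); (12,5,hask); (12,6,has); (13,5,has); (13,5,hask); (13,6,has); (13,7,has); (19,4,has); (19,16,has); (19,18,has); (20,5,has); (20,16,has); (20,17,has); (21,7,has); (21,17,has); (21,18,has); (22,16,has); (22,17,has); (22,18,has)
step 2: rule r1; match: 0->19, 1->4, 2->16, 3->18; deleted nodes 19; deleted edges (19,4,has); (19,16,has); (19,18,has); added nodes 23, 24, 25, 26, 27, 28, 29; added edges (26,4,has); (26,23,has); (26,25,has); (27,16,has); (27,23,has); (27,24,has); (28,18,has); (28,24,has); (28,25,has); (29,23,has); (29,24,has); (29,25,has); result: nodes: 2:pt, 4:pt, 5:pt, 6:pt, 7:pt, 10:pt, 12:F, 13:F, 16:pt, 17:pt, 18:pt, 20:F, 21:F, 22:F, 23:pt, 24:pt, 25:pt, 26:F, 27:F, 28:F, 29:F edges: (12,2,has); (12,4,has); (12,5,hask); (12,6,has); (13,5,has); (13,5,hask); (13,6,has); (13,7,has); (20,5,has); (20,16,has); (20,17,has); (21,7,has); (21,17,has); (21,18,has); (22,16,has); (22,17,has); (22,18,has); (26,4,has); (26,23,has); (26,25,has); (27,16,has); (27,23,has); (27,24,has); (28,18,has); (28,24,has); (28,25,has); (29,23,has); (29,24,has); (29,25,has)
final:
nodes: 2:pt, 4:pt, 5:pt, 6:pt, 7:pt, 10:pt, 12:F, 13:F, 16:pt, 17:pt, 18:pt, 20:F, 21:F, 22:F, 23:pt, 24:pt, 25:pt, 26:F, 27:F, 28:F, 29:F
edges: (12,2,has); (12,4,has); (12,5,hask); (12,6,has); (13,5,has); (13,5,hask); (13,6,has); (13,7,has); (20,5,has); (20,16,has); (20,17,has); (21,7,has); (21,17,has); (21,18,has); (22,16,has); (22,17,has); (22,18,has); (26,4,has); (26,23,has); (26,25,has); (27,16,has); (27,23,has); (27,24,has); (28,18,has); (28,24,has); (28,25,has); (29,23,has); (29,24,has); (29,25,has)


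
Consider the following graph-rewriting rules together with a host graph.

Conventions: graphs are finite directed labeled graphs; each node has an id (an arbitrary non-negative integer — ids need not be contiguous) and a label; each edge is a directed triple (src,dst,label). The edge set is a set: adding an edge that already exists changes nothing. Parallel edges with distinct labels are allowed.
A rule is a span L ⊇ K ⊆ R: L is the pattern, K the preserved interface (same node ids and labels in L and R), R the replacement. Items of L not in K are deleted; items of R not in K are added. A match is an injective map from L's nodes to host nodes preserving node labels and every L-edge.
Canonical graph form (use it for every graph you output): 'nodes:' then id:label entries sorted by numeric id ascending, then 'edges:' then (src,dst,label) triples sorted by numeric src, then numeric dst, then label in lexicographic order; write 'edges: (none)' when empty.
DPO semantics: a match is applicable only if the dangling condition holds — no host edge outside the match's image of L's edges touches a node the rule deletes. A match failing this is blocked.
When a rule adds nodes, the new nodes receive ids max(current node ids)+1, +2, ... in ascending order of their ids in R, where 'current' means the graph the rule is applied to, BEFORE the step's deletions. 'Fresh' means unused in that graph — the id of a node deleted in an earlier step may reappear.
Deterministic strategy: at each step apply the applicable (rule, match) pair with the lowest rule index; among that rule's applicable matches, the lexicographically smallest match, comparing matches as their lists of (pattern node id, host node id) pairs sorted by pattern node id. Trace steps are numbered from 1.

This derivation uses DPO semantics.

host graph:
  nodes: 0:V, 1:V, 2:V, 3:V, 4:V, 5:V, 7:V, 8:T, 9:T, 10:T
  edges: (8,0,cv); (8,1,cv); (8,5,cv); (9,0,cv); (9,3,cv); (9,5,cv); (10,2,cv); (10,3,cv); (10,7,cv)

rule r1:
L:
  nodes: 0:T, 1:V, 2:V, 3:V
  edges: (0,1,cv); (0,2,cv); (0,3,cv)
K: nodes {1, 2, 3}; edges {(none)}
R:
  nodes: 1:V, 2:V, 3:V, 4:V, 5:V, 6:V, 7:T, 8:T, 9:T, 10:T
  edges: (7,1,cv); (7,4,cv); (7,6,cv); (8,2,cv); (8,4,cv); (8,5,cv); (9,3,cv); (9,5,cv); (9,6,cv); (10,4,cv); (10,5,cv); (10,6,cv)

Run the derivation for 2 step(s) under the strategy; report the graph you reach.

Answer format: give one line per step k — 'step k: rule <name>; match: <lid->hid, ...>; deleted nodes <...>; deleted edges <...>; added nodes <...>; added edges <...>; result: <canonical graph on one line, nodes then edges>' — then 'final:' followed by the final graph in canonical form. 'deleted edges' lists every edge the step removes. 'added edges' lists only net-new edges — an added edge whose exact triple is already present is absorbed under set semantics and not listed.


step 1: rule r1; match: 0->8, 1->0, 2->1, 3->5; deleted nodes 8; deleted edges (8,0,cv); (8,1,cv); (8,5,cv); added nodes 11, 12, 13, 14, 15, 16, 17; added edges (14,0,cv); (14,11,cv); (14,13,cv); (15,1,cv); (15,11,cv); (15,12,cv); (16,5,cv); (16,12,cv); (16,13,cv); (17,11,cv); (17,12,cv); (17,13,cv); result: nodes: 0:V, 1:V, 2:V, 3:V, 4:V, 5:V, 7:V, 9:T, 10:T, 11:V, 12:V, 13:V, 14:T, 15:T, 16:T, 17:T edges: (9,0,cv); (9,3,cv); (9,5,cv); (10,2,cv); (10,3,cv); (10,7,cv); (14,0,cv); (14,11,cv); (14,13,cv); (15,1,cv); (15,11,cv); (15,12,cv); (16,5,cv); (16,12,cv); (16,13,cv); (17,11,cv); (17,12,cv); (17,13,cv)
step 2: rule r1; match: 0->9, 1->0, 2->3, 3->5; deleted nodes 9; deleted edges (9,0,cv); (9,3,cv); (9,5,cv); added nodes 18, 19, 20, 21, 22, 23, 24; added edges (21,0,cv); (21,18,cv); (21,20,cv); (22,3,cv); (22,18,cv); (22,19,cv); (23,5,cv); (23,19,cv); (23,20,cv); (24,18,cv); (24,19,cv); (24,20,cv); result: nodes: 0:V, 1:V, 2:V, 3:V, 4:V, 5:V, 7:V, 10:T, 11:V, 12:V, 13:V, 14:T, 15:T, 16:T, 17:T, 18:V, 19:V, 20:V, 21:T, 22:T, 23:T, 24:T edges: (10,2,cv); (10,3,cv); (10,7,cv); (14,0,cv); (14,11,cv); (14,13,cv); (15,1,cv); (15,11,cv); (15,12,cv); (16,5,cv); (16,12,cv); (16,13,cv); (17,11,cv); (17,12,cv); (17,13,cv); (21,0,cv); (21,18,cv); (21,20,cv); (22,3,cv); (22,18,cv); (22,19,cv); (23,5,cv); (23,19,cv); (23,20,cv); (24,18,cv); (24,19,cv); (24,20,cv)
final:
nodes: 0:V, 1:V, 2:V, 3:V, 4:V, 5:V, 7:V, 10:T, 11:V, 12:V, 13:V, 14:T, 15:T, 16:T, 17:T, 18:V, 19:V, 20:V, 21:T, 22:T, 23:T, 24:T
edges: (10,2,cv); (10,3,cv); (10,7,cv); (14,0,cv); (14,11,cv); (14,13,cv); (15,1,cv); (15,11,cv); (15,12,cv); (16,5,cv); (16,12,cv); (16,13,cv); (17,11,cv); (17,12,cv); (17,13,cv); (21,0,cv); (21,18,cv); (21,20,cv); (22,3,cv); (22,18,cv); (22,19,cv); (23,5,cv); (23,19,cv); (23,20,cv); (24,18,cv); (24,19,cv); (24,20,cv)


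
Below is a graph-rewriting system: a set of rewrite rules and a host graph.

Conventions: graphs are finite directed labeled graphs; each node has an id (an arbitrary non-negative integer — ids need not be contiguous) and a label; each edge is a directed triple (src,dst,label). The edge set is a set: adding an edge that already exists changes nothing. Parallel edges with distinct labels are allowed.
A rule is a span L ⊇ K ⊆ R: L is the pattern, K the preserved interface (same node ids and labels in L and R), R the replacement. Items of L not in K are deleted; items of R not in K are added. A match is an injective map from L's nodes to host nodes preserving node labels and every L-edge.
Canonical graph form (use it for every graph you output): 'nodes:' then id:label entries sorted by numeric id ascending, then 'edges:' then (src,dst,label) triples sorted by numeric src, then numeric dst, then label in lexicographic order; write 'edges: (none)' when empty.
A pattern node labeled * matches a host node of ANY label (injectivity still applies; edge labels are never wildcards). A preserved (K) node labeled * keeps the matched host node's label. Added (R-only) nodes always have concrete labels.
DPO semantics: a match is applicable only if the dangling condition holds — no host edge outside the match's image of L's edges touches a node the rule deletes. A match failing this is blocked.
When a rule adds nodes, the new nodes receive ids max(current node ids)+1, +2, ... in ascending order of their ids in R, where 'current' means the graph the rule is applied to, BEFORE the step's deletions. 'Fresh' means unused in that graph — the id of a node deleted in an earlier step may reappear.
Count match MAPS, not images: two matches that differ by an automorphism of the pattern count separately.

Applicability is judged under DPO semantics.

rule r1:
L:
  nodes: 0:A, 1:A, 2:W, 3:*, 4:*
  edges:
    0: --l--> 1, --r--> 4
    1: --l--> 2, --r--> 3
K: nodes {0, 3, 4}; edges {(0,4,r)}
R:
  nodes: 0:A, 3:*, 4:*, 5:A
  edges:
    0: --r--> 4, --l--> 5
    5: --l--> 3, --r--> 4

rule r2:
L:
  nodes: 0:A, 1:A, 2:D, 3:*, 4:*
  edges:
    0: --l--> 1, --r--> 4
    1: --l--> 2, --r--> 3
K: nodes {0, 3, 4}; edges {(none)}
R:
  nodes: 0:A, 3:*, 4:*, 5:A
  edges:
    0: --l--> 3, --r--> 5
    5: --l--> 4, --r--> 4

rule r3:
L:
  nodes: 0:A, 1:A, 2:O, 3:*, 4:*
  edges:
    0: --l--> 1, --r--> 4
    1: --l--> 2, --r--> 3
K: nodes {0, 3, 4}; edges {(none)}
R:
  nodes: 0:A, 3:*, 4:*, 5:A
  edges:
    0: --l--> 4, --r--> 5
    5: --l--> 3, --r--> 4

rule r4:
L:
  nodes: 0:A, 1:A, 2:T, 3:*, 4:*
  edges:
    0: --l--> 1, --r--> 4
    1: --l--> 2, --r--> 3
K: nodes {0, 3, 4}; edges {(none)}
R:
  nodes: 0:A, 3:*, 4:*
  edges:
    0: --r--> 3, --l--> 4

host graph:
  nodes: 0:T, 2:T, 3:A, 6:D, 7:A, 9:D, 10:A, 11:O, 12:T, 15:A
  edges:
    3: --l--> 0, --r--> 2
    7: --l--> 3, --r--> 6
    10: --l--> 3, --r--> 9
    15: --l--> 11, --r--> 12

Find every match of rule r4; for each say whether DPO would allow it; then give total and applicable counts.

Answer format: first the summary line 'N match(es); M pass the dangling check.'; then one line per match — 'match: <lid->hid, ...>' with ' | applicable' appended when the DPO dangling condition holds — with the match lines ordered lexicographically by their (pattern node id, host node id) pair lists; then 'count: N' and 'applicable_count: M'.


2 match(es); 0 pass the dangling check.
match: 0->7, 1->3, 2->0, 3->2, 4->6
match: 0->10, 1->3, 2->0, 3->2, 4->9
count: 2
applicable_count: 0
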